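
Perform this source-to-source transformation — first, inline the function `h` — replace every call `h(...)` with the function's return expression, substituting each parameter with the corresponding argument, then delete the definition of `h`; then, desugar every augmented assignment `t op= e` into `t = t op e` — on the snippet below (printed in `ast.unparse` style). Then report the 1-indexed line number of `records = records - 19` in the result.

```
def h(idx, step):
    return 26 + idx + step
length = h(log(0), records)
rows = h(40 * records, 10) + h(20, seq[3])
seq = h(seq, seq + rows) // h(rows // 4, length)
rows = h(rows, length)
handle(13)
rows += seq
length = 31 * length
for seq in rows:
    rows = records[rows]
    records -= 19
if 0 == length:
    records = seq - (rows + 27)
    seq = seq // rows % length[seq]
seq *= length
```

Transformed code:
length = 26 + log(0) + records
rows = 26 + 40 * records + 10 + (26 + 20 + seq[3])
seq = (26 + seq + (seq + rows)) // (26 + rows // 4 + length)
rows = 26 + rows + length
handle(13)
rows = rows + seq
length = 31 * length
for seq in rows:
    rows = records[rows]
    records = records - 19
if 0 == length:
    records = seq - (rows + 27)
    seq = seq // rows % length[seq]
seq = seq * length

10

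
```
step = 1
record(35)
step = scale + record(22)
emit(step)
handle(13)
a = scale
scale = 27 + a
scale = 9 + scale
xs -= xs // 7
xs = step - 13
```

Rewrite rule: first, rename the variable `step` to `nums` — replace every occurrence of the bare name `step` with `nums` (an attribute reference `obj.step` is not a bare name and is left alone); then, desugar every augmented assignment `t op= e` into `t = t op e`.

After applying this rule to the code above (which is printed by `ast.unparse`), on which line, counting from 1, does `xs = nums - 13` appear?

Transformed code:
nums = 1
record(35)
nums = scale + record(22)
emit(nums)
handle(13)
a = scale
scale = 27 + a
scale = 9 + scale
xs = xs - xs // 7
xs = nums - 13

10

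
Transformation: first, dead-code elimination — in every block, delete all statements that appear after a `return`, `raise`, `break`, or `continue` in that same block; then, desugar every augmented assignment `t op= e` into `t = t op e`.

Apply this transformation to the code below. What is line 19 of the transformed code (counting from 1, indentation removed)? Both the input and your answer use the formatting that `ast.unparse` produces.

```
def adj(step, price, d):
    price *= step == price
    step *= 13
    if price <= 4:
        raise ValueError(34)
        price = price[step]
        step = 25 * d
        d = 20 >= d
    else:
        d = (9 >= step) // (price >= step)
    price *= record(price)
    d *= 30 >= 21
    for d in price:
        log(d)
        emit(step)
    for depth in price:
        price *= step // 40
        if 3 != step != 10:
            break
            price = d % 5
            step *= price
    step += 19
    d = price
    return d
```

Transformed code:
def adj(step, price, d):
    price = price * (step == price)
    step = step * 13
    if price <= 4:
        raise ValueError(34)
    else:
        d = (9 >= step) // (price >= step)
    price = price * record(price)
    d = d * (30 >= 21)
    for d in price:
        log(d)
        emit(step)
    for depth in price:
        price = price * (step // 40)
        if 3 != step != 10:
            break
    step = step + 19
    d = price
    return d

return d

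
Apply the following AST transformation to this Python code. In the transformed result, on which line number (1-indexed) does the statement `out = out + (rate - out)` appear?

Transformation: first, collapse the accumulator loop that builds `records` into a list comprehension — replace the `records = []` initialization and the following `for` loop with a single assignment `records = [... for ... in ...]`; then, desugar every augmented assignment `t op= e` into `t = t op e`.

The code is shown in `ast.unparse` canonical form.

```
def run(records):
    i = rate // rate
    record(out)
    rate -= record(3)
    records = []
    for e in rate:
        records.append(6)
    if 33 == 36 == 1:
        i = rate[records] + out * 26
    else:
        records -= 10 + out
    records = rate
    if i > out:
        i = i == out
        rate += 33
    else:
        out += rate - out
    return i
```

Transformed code:
def run(records):
    i = rate // rate
    record(out)
    rate = rate - record(3)
    records = [6 for e in rate]
    if 33 == 36 == 1:
        i = rate[records] + out * 26
    else:
        records = records - (10 + out)
    records = rate
    if i > out:
        i = i == out
        rate = rate + 33
    else:
        out = out + (rate - out)
    return i

15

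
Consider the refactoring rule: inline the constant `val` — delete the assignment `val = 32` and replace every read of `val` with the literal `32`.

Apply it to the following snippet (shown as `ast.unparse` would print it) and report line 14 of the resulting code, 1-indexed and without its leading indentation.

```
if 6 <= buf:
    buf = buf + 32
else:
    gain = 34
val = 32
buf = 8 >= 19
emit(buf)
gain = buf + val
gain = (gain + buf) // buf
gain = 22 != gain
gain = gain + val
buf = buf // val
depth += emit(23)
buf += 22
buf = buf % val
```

Transformed code:
if 6 <= buf:
    buf = buf + 32
else:
    gain = 34
buf = 8 >= 19
emit(buf)
gain = buf + 32
gain = (gain + buf) // buf
gain = 22 != gain
gain = gain + 32
buf = buf // 32
depth += emit(23)
buf += 22
buf = buf % 32

buf = buf % 32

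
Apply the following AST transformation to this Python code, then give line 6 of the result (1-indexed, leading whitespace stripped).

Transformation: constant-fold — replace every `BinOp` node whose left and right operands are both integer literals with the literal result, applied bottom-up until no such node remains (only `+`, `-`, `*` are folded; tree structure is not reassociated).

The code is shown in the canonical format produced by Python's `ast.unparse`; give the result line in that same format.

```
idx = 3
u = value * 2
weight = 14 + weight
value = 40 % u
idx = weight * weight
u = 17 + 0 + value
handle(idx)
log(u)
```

u = 17 + value

Transformed code:
idx = 3
u = value * 2
weight = 14 + weight
value = 40 % u
idx = weight * weight
u = 17 + value
handle(idx)
log(u)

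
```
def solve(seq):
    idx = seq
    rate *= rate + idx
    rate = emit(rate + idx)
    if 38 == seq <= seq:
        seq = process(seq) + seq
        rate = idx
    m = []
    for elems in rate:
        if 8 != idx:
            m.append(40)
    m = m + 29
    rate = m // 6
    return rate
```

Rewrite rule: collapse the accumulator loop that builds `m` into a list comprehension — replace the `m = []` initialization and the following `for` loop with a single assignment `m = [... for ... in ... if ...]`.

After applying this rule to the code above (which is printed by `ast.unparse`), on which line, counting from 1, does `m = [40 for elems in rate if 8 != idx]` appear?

8

Transformed code:
def solve(seq):
    idx = seq
    rate *= rate + idx
    rate = emit(rate + idx)
    if 38 == seq <= seq:
        seq = process(seq) + seq
        rate = idx
    m = [40 for elems in rate if 8 != idx]
    m = m + 29
    rate = m // 6
    return rate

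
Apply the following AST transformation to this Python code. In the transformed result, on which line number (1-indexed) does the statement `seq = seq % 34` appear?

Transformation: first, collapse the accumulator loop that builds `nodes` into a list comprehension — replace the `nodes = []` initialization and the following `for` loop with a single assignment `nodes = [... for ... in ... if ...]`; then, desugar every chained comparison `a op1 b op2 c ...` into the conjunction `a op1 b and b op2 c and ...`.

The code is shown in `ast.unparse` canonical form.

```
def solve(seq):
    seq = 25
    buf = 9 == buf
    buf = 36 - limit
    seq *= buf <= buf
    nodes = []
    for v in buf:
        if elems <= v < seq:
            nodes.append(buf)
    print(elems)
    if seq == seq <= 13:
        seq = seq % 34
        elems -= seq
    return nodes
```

Transformed code:
def solve(seq):
    seq = 25
    buf = 9 == buf
    buf = 36 - limit
    seq *= buf <= buf
    nodes = [buf for v in buf if elems <= v and v < seq]
    print(elems)
    if seq == seq and seq <= 13:
        seq = seq % 34
        elems -= seq
    return nodes

9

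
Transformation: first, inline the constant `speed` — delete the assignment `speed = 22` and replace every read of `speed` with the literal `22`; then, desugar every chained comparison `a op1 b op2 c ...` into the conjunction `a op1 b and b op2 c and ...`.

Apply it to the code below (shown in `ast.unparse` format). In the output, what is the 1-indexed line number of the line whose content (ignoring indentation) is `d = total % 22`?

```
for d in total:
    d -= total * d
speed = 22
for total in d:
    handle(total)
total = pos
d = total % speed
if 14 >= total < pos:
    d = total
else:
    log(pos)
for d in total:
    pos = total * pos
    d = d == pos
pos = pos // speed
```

Transformed code:
for d in total:
    d -= total * d
for total in d:
    handle(total)
total = pos
d = total % 22
if 14 >= total and total < pos:
    d = total
else:
    log(pos)
for d in total:
    pos = total * pos
    d = d == pos
pos = pos // 22

6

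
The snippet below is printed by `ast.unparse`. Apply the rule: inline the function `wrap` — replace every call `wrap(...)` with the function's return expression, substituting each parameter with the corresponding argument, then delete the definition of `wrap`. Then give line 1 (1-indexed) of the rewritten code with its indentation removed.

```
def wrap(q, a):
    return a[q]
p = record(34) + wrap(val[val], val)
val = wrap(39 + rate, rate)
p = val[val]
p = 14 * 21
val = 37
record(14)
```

Transformed code:
p = record(34) + val[val[val]]
val = rate[39 + rate]
p = val[val]
p = 14 * 21
val = 37
record(14)

p = record(34) + val[val[val]]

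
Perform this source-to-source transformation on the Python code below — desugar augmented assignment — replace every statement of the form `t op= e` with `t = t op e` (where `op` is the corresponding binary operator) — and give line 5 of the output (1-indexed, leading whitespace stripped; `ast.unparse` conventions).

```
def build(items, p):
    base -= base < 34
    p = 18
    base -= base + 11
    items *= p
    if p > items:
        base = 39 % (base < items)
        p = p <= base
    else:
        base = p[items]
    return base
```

items = items * p

Transformed code:
def build(items, p):
    base = base - (base < 34)
    p = 18
    base = base - (base + 11)
    items = items * p
    if p > items:
        base = 39 % (base < items)
        p = p <= base
    else:
        base = p[items]
    return base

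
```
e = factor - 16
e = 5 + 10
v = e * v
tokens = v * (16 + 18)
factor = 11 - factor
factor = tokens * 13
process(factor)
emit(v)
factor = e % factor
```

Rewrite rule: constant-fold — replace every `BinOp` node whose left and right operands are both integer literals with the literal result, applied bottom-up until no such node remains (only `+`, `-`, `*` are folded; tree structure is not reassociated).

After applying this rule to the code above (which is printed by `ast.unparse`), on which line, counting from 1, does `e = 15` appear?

Transformed code:
e = factor - 16
e = 15
v = e * v
tokens = v * 34
factor = 11 - factor
factor = tokens * 13
process(factor)
emit(v)
factor = e % factor

2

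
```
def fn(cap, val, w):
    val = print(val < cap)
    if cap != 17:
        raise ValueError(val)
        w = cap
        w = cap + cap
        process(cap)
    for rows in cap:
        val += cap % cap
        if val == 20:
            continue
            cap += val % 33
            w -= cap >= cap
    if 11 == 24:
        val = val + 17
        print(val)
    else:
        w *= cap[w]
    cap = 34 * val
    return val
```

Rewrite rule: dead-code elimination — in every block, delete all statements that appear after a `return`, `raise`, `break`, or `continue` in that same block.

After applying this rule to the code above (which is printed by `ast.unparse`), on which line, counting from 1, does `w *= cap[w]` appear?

13

Transformed code:
def fn(cap, val, w):
    val = print(val < cap)
    if cap != 17:
        raise ValueError(val)
    for rows in cap:
        val += cap % cap
        if val == 20:
            continue
    if 11 == 24:
        val = val + 17
        print(val)
    else:
        w *= cap[w]
    cap = 34 * val
    return val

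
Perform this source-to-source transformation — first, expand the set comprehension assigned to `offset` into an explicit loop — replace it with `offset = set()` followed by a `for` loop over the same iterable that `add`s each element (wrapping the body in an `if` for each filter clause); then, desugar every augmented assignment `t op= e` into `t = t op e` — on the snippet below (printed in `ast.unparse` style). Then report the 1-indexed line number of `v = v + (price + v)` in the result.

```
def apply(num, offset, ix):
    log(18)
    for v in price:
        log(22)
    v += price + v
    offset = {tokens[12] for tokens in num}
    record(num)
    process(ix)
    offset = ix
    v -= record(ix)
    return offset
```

Transformed code:
def apply(num, offset, ix):
    log(18)
    for v in price:
        log(22)
    v = v + (price + v)
    offset = set()
    for tokens in num:
        offset.add(tokens[12])
    record(num)
    process(ix)
    offset = ix
    v = v - record(ix)
    return offset

5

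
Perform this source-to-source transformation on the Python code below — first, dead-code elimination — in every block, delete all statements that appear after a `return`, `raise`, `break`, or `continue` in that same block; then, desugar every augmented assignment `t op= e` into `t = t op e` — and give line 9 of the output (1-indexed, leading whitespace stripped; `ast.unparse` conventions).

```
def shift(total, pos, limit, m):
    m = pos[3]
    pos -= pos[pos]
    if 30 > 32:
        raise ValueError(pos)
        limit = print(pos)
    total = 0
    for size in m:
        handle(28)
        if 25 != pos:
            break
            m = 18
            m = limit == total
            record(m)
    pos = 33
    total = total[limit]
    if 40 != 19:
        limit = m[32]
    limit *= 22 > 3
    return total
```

if 25 != pos:

Transformed code:
def shift(total, pos, limit, m):
    m = pos[3]
    pos = pos - pos[pos]
    if 30 > 32:
        raise ValueError(pos)
    total = 0
    for size in m:
        handle(28)
        if 25 != pos:
            break
    pos = 33
    total = total[limit]
    if 40 != 19:
        limit = m[32]
    limit = limit * (22 > 3)
    return total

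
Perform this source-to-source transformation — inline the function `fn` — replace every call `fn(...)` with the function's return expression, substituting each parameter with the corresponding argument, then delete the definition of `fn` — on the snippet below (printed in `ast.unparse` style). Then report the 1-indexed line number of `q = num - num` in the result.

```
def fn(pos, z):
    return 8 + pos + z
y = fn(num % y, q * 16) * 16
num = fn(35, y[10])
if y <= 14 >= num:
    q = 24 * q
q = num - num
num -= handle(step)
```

5

Transformed code:
y = (8 + num % y + q * 16) * 16
num = 8 + 35 + y[10]
if y <= 14 >= num:
    q = 24 * q
q = num - num
num -= handle(step)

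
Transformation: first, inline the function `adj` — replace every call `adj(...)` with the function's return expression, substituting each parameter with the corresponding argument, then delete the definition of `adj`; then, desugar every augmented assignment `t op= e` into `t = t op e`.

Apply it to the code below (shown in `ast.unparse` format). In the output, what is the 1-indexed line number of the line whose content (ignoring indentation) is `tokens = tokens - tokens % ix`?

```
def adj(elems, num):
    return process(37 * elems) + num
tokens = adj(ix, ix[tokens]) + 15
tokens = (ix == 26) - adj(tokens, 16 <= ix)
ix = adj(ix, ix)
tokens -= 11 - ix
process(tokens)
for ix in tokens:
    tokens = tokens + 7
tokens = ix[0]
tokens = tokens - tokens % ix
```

Transformed code:
tokens = process(37 * ix) + ix[tokens] + 15
tokens = (ix == 26) - (process(37 * tokens) + (16 <= ix))
ix = process(37 * ix) + ix
tokens = tokens - (11 - ix)
process(tokens)
for ix in tokens:
    tokens = tokens + 7
tokens = ix[0]
tokens = tokens - tokens % ix

9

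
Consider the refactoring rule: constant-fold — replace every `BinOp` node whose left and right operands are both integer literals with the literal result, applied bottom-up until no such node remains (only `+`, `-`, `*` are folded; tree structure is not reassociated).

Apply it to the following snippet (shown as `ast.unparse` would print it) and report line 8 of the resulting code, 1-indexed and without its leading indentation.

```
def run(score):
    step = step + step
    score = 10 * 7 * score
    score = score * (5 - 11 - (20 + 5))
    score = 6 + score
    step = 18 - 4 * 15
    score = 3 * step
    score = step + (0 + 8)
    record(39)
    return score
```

Transformed code:
def run(score):
    step = step + step
    score = 70 * score
    score = score * -31
    score = 6 + score
    step = -42
    score = 3 * step
    score = step + 8
    record(39)
    return score

score = step + 8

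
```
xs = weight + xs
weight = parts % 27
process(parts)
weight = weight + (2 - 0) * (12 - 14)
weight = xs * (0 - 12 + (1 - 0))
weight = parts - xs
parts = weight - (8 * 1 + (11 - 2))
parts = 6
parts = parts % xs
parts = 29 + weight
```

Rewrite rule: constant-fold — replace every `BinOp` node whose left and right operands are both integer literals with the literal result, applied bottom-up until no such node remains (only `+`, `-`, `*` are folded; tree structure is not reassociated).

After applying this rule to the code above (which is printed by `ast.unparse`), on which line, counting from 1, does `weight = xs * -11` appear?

5

Transformed code:
xs = weight + xs
weight = parts % 27
process(parts)
weight = weight + -4
weight = xs * -11
weight = parts - xs
parts = weight - 17
parts = 6
parts = parts % xs
parts = 29 + weight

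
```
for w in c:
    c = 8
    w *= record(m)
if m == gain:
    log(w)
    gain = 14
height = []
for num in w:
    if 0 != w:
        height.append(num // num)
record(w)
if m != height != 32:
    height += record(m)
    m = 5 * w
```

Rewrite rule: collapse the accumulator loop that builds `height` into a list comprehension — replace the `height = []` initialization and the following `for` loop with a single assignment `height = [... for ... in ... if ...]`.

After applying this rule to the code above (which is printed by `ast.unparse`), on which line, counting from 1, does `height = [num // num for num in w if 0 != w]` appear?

7

Transformed code:
for w in c:
    c = 8
    w *= record(m)
if m == gain:
    log(w)
    gain = 14
height = [num // num for num in w if 0 != w]
record(w)
if m != height != 32:
    height += record(m)
    m = 5 * w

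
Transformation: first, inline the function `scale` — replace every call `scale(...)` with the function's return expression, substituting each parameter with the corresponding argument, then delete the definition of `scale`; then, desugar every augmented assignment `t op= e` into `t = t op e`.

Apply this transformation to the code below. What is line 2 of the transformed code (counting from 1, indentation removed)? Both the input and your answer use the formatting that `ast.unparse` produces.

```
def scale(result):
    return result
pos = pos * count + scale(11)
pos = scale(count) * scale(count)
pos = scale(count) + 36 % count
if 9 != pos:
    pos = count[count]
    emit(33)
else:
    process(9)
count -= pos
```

Transformed code:
pos = pos * count + 11
pos = count * count
pos = count + 36 % count
if 9 != pos:
    pos = count[count]
    emit(33)
else:
    process(9)
count = count - pos

pos = count * count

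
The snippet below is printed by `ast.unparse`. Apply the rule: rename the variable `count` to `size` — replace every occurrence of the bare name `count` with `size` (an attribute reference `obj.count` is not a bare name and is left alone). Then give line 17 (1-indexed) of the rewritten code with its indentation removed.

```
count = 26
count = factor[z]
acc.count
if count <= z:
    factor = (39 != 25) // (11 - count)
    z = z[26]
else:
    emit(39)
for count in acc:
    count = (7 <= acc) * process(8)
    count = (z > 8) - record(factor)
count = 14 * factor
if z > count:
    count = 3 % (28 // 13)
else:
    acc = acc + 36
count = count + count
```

size = size + size

Transformed code:
size = 26
size = factor[z]
acc.count
if size <= z:
    factor = (39 != 25) // (11 - size)
    z = z[26]
else:
    emit(39)
for size in acc:
    size = (7 <= acc) * process(8)
    size = (z > 8) - record(factor)
size = 14 * factor
if z > size:
    size = 3 % (28 // 13)
else:
    acc = acc + 36
size = size + size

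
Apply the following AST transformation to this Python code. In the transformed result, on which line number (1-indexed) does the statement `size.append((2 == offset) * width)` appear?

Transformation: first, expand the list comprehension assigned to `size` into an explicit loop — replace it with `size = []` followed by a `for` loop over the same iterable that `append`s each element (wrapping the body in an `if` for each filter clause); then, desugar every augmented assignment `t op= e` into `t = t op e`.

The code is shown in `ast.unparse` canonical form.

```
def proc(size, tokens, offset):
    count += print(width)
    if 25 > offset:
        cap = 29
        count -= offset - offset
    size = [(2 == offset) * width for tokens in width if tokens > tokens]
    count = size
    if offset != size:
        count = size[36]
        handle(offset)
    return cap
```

Transformed code:
def proc(size, tokens, offset):
    count = count + print(width)
    if 25 > offset:
        cap = 29
        count = count - (offset - offset)
    size = []
    for tokens in width:
        if tokens > tokens:
            size.append((2 == offset) * width)
    count = size
    if offset != size:
        count = size[36]
        handle(offset)
    return cap

9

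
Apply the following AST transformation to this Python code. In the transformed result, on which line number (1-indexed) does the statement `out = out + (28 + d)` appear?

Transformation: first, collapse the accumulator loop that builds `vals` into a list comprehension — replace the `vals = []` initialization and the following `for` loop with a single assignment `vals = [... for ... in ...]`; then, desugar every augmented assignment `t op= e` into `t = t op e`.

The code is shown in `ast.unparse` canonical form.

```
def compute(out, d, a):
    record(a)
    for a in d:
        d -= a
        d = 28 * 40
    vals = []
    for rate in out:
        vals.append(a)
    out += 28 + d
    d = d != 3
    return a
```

7

Transformed code:
def compute(out, d, a):
    record(a)
    for a in d:
        d = d - a
        d = 28 * 40
    vals = [a for rate in out]
    out = out + (28 + d)
    d = d != 3
    return a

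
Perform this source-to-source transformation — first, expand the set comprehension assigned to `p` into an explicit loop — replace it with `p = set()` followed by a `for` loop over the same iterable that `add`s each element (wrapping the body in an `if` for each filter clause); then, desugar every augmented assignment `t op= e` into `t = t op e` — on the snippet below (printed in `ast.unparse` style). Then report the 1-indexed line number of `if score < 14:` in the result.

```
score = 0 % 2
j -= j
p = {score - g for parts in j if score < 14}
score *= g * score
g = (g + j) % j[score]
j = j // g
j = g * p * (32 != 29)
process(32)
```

5

Transformed code:
score = 0 % 2
j = j - j
p = set()
for parts in j:
    if score < 14:
        p.add(score - g)
score = score * (g * score)
g = (g + j) % j[score]
j = j // g
j = g * p * (32 != 29)
process(32)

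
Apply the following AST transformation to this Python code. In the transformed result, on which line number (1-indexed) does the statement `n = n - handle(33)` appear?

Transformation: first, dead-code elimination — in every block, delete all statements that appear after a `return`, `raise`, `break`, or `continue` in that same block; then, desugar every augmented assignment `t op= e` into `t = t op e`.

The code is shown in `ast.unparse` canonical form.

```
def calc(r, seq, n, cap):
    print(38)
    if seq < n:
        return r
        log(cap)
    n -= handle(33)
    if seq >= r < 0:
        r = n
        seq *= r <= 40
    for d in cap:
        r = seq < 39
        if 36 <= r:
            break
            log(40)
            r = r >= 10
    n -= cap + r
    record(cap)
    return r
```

5

Transformed code:
def calc(r, seq, n, cap):
    print(38)
    if seq < n:
        return r
    n = n - handle(33)
    if seq >= r < 0:
        r = n
        seq = seq * (r <= 40)
    for d in cap:
        r = seq < 39
        if 36 <= r:
            break
    n = n - (cap + r)
    record(cap)
    return r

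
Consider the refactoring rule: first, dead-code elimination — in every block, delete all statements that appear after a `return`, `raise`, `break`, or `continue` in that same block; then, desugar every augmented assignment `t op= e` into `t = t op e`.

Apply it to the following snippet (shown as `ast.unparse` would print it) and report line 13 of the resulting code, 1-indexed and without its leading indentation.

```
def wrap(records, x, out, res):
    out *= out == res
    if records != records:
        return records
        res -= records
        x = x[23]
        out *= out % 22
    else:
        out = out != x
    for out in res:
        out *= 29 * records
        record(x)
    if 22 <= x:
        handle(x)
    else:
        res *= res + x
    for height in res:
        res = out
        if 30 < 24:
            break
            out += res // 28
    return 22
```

res = res * (res + x)

Transformed code:
def wrap(records, x, out, res):
    out = out * (out == res)
    if records != records:
        return records
    else:
        out = out != x
    for out in res:
        out = out * (29 * records)
        record(x)
    if 22 <= x:
        handle(x)
    else:
        res = res * (res + x)
    for height in res:
        res = out
        if 30 < 24:
            break
    return 22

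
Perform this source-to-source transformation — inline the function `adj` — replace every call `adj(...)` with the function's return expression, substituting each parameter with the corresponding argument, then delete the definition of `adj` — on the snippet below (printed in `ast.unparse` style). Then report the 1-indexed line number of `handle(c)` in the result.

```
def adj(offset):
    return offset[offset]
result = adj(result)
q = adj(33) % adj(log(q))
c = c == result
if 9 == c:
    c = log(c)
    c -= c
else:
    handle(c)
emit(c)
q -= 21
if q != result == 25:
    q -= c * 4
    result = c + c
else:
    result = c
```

8

Transformed code:
result = result[result]
q = 33[33] % log(q)[log(q)]
c = c == result
if 9 == c:
    c = log(c)
    c -= c
else:
    handle(c)
emit(c)
q -= 21
if q != result == 25:
    q -= c * 4
    result = c + c
else:
    result = c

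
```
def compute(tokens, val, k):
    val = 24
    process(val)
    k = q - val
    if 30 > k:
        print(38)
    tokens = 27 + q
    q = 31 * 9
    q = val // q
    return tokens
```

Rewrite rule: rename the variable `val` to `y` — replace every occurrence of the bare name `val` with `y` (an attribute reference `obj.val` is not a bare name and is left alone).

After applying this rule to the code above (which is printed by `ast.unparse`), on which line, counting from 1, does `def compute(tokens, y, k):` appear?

Transformed code:
def compute(tokens, y, k):
    y = 24
    process(y)
    k = q - y
    if 30 > k:
        print(38)
    tokens = 27 + q
    q = 31 * 9
    q = y // q
    return tokens

1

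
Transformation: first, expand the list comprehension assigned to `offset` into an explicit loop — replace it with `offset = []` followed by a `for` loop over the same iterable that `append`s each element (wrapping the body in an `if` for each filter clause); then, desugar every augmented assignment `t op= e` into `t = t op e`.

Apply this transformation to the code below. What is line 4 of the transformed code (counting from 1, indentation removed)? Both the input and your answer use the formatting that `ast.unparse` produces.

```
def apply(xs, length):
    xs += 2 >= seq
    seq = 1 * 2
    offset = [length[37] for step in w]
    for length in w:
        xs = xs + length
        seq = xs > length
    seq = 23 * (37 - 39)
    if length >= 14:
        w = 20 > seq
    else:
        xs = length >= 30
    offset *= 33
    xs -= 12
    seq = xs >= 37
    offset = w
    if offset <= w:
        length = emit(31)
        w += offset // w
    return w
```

offset = []

Transformed code:
def apply(xs, length):
    xs = xs + (2 >= seq)
    seq = 1 * 2
    offset = []
    for step in w:
        offset.append(length[37])
    for length in w:
        xs = xs + length
        seq = xs > length
    seq = 23 * (37 - 39)
    if length >= 14:
        w = 20 > seq
    else:
        xs = length >= 30
    offset = offset * 33
    xs = xs - 12
    seq = xs >= 37
    offset = w
    if offset <= w:
        length = emit(31)
        w = w + offset // w
    return w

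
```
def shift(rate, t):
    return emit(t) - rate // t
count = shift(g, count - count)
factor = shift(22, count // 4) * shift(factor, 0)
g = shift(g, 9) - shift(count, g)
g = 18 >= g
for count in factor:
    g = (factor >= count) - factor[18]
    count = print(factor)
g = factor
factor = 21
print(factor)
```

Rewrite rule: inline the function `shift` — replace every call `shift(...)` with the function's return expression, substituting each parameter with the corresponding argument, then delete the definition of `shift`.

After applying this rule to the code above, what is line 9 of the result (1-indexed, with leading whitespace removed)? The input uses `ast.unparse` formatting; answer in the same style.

factor = 21

Transformed code:
count = emit(count - count) - g // (count - count)
factor = (emit(count // 4) - 22 // (count // 4)) * (emit(0) - factor // 0)
g = emit(9) - g // 9 - (emit(g) - count // g)
g = 18 >= g
for count in factor:
    g = (factor >= count) - factor[18]
    count = print(factor)
g = factor
factor = 21
print(factor)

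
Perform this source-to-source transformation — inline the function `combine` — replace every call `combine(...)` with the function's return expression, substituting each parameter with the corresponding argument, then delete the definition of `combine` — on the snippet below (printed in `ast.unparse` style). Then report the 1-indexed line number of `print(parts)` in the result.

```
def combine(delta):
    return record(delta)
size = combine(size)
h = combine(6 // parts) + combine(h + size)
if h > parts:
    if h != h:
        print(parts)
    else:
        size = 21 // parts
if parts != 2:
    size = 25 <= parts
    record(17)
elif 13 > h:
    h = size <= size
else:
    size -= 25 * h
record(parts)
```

Transformed code:
size = record(size)
h = record(6 // parts) + record(h + size)
if h > parts:
    if h != h:
        print(parts)
    else:
        size = 21 // parts
if parts != 2:
    size = 25 <= parts
    record(17)
elif 13 > h:
    h = size <= size
else:
    size -= 25 * h
record(parts)

5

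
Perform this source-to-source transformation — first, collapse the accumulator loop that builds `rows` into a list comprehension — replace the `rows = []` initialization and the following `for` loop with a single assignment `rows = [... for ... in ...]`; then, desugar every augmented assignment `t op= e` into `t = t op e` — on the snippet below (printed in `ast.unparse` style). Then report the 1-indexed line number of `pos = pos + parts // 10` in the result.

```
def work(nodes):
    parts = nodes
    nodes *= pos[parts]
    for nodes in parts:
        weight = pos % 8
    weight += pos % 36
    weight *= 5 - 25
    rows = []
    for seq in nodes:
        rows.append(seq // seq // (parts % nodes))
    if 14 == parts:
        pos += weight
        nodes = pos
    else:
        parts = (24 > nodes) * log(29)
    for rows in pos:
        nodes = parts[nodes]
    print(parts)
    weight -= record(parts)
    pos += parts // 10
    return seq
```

Transformed code:
def work(nodes):
    parts = nodes
    nodes = nodes * pos[parts]
    for nodes in parts:
        weight = pos % 8
    weight = weight + pos % 36
    weight = weight * (5 - 25)
    rows = [seq // seq // (parts % nodes) for seq in nodes]
    if 14 == parts:
        pos = pos + weight
        nodes = pos
    else:
        parts = (24 > nodes) * log(29)
    for rows in pos:
        nodes = parts[nodes]
    print(parts)
    weight = weight - record(parts)
    pos = pos + parts // 10
    return seq

18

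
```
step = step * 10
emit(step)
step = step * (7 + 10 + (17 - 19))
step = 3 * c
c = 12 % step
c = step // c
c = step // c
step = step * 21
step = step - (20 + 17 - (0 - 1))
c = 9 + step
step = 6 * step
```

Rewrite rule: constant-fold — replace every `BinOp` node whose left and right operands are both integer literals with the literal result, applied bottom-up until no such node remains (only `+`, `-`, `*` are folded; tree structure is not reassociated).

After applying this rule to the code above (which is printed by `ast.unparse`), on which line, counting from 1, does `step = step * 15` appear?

Transformed code:
step = step * 10
emit(step)
step = step * 15
step = 3 * c
c = 12 % step
c = step // c
c = step // c
step = step * 21
step = step - 38
c = 9 + step
step = 6 * step

3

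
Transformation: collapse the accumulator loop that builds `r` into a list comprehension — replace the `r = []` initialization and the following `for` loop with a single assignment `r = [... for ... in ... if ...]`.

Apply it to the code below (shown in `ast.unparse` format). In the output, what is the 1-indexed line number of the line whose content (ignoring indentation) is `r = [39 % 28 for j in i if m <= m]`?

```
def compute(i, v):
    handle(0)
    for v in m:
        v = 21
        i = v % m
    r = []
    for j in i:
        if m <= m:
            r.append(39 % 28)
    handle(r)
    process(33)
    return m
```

6

Transformed code:
def compute(i, v):
    handle(0)
    for v in m:
        v = 21
        i = v % m
    r = [39 % 28 for j in i if m <= m]
    handle(r)
    process(33)
    return m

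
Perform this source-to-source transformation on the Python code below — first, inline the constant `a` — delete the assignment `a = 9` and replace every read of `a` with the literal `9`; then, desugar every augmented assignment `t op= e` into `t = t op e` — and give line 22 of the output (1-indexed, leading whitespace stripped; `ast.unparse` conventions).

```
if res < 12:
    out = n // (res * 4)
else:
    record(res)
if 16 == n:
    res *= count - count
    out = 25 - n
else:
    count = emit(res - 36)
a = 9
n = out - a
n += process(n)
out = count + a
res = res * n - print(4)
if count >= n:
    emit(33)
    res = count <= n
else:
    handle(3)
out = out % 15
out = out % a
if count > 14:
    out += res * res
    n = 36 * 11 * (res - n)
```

Transformed code:
if res < 12:
    out = n // (res * 4)
else:
    record(res)
if 16 == n:
    res = res * (count - count)
    out = 25 - n
else:
    count = emit(res - 36)
n = out - 9
n = n + process(n)
out = count + 9
res = res * n - print(4)
if count >= n:
    emit(33)
    res = count <= n
else:
    handle(3)
out = out % 15
out = out % 9
if count > 14:
    out = out + res * res
    n = 36 * 11 * (res - n)

out = out + res * res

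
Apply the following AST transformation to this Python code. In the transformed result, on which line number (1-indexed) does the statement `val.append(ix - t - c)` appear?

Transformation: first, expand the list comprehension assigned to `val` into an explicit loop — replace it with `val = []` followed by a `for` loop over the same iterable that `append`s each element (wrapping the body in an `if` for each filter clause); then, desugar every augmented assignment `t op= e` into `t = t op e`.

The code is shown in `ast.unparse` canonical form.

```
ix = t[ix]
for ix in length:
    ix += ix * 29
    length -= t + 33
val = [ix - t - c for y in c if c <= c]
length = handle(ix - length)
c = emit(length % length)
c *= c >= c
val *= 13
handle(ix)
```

8

Transformed code:
ix = t[ix]
for ix in length:
    ix = ix + ix * 29
    length = length - (t + 33)
val = []
for y in c:
    if c <= c:
        val.append(ix - t - c)
length = handle(ix - length)
c = emit(length % length)
c = c * (c >= c)
val = val * 13
handle(ix)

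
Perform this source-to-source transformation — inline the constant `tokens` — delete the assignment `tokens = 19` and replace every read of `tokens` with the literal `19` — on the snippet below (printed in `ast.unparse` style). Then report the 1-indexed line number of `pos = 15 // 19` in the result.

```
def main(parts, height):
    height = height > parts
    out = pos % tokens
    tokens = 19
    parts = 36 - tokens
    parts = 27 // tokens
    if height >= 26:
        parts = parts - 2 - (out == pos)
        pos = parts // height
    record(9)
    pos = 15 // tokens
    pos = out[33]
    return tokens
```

10

Transformed code:
def main(parts, height):
    height = height > parts
    out = pos % 19
    parts = 36 - 19
    parts = 27 // 19
    if height >= 26:
        parts = parts - 2 - (out == pos)
        pos = parts // height
    record(9)
    pos = 15 // 19
    pos = out[33]
    return 19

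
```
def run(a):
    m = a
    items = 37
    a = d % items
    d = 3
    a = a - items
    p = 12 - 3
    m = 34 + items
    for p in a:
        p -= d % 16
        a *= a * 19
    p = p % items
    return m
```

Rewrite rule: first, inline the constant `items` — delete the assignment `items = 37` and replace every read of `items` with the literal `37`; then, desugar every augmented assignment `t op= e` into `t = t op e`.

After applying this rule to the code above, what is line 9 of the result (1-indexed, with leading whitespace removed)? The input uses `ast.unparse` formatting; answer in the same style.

p = p - d % 16

Transformed code:
def run(a):
    m = a
    a = d % 37
    d = 3
    a = a - 37
    p = 12 - 3
    m = 34 + 37
    for p in a:
        p = p - d % 16
        a = a * (a * 19)
    p = p % 37
    return m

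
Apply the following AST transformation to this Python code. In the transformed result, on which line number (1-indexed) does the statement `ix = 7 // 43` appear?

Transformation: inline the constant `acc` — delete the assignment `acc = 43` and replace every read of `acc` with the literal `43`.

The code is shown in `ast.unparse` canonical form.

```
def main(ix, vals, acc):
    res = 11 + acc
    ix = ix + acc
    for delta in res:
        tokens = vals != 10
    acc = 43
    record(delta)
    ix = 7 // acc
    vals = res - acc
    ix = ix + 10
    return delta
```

7

Transformed code:
def main(ix, vals, acc):
    res = 11 + 43
    ix = ix + 43
    for delta in res:
        tokens = vals != 10
    record(delta)
    ix = 7 // 43
    vals = res - 43
    ix = ix + 10
    return delta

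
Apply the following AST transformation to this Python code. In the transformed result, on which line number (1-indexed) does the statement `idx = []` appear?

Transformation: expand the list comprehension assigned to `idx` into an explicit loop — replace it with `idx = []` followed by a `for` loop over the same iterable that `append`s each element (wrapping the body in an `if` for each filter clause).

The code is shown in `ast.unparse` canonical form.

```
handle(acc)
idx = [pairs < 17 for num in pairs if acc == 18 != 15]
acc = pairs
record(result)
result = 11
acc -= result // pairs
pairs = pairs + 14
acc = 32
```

2

Transformed code:
handle(acc)
idx = []
for num in pairs:
    if acc == 18 != 15:
        idx.append(pairs < 17)
acc = pairs
record(result)
result = 11
acc -= result // pairs
pairs = pairs + 14
acc = 32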